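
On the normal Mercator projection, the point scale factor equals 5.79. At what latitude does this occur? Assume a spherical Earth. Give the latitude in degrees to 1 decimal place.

Mercator scale is k = sec φ = 1/cos φ.
1/cos φ = 5.79  ⇒  cos φ = 0.1727  ⇒  φ = arccos(0.1727) ≈ 80.1°.

80.1°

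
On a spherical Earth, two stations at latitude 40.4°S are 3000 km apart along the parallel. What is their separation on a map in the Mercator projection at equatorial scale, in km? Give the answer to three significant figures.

The Mercator projection is conformal; its linear scale factor is the same in every direction and equals sec φ = 1/cos φ.
Along the parallel, k = sec 40.4° = 1/0.7615 = 1.313.
Map distance = 3000 × 1.313 ≈ 3940 km.

3940 km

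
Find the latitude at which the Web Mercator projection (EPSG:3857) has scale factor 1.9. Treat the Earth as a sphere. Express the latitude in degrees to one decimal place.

Mercator scale is k = sec φ = 1/cos φ.
1/cos φ = 1.9  ⇒  cos φ = 0.5263  ⇒  φ = arccos(0.5263) ≈ 58.2°.

58.2°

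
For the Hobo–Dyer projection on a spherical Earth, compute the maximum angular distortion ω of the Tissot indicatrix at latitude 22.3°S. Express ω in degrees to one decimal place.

Hobo–Dyer is a cylindrical equal-area projection with standard parallels at ±37.5°. Cylindrical equal-area (φ₀ = 37.5°): h = cos φ / cos 37.5° along meridians, k = cos 37.5° / cos φ along parallels; h·k = 1.
At 22.3°: h = 1.166, k = 0.8575; principal scales a = 1.166, b = 0.8575.
sin(ω/2) = (a − b)/(a + b) = 0.3087/2.024 = 0.1526, so ω = 2 arcsin(0.1526) ≈ 17.5°.

17.5°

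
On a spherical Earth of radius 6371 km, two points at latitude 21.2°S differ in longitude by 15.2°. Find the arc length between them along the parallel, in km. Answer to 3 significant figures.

Arc length along a parallel = R cos φ · Δλ (with Δλ in radians).
= 6371 × cos 21.2° × (15.2° × π/180) = 6371 × 0.9323 × 0.2653 ≈ 1580 km.

1580 km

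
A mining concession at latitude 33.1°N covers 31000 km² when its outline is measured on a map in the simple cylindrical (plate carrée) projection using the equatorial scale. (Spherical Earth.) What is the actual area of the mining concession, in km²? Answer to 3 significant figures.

26000 km²

For the equirectangular projection with φ₀ = 0 (plate carrée), h = 1 along meridians and k = sec φ along parallels.
Areal scale = h·k = 1 × sec φ; at 33.1°, h = 1.000, k = 1.194, so h·k = 1.194.
True area = apparent / (areal scale) = 31000 / 1.194 ≈ 26000 km².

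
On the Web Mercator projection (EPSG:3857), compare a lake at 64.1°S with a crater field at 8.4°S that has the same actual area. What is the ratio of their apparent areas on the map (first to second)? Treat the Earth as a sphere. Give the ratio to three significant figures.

On Mercator, area is exaggerated by sec²φ = 1/cos²φ.
At 64.1°: sec²(64.1°) = 1/0.4368² = 5.241.
At 8.4°: sec²(8.4°) = 1/0.9893² = 1.022.
Ratio = 5.241/1.022 = cos²(8.4°)/cos²(64.1°) ≈ 5.13.

5.13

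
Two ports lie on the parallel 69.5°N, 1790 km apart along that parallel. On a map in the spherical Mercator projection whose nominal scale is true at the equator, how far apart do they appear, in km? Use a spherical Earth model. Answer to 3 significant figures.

For Mercator, h = k = sec φ (a conformal cylindrical projection has a single point scale, 1/cos φ).
Along the parallel, k = sec 69.5° = 1/0.3502 = 2.855.
Map distance = 1790 × 2.855 ≈ 5110 km.

5110 km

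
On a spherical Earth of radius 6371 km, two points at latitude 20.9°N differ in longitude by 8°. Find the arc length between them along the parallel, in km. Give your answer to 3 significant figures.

831 km

Arc length along a parallel = R cos φ · Δλ (with Δλ in radians).
= 6371 × cos 20.9° × (8° × π/180) = 6371 × 0.9342 × 0.1396 ≈ 831 km.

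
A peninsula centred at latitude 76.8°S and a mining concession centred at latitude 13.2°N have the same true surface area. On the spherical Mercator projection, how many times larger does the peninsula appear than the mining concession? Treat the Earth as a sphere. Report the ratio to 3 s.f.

Mercator is conformal with k = sec φ, so areal scale = k² = sec²φ.
At 76.8°: sec²(76.8°) = 1/0.2284² = 19.18.
At 13.2°: sec²(13.2°) = 1/0.9736² = 1.055.
Ratio = 19.18/1.055 = cos²(13.2°)/cos²(76.8°) ≈ 18.2.

18.2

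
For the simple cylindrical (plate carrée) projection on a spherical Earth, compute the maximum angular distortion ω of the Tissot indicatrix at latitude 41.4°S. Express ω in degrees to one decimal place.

In the plate carrée (x = Rλ, y = Rφ), meridians are true-scale (h = 1) and parallels are stretched by k = sec φ.
At 41.4°: h = 1.000, k = 1.333; principal scales a = 1.333, b = 1.000.
sin(ω/2) = (a − b)/(a + b) = 0.3331/2.333 = 0.1428, so ω = 2 arcsin(0.1428) ≈ 16.4°.

16.4°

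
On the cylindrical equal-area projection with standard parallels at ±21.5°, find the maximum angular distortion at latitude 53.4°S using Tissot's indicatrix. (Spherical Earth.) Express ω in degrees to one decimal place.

For cylindrical equal-area with standard parallel φ₀, h = cos φ / cos φ₀ and k = cos φ₀ / cos φ, so h·k = 1.
At 53.4°: h = 0.6408, k = 1.561; principal scales a = 1.561, b = 0.6408.
sin(ω/2) = (a − b)/(a + b) = 0.9197/2.201 = 0.4178, so ω = 2 arcsin(0.4178) ≈ 49.4°.

49.4°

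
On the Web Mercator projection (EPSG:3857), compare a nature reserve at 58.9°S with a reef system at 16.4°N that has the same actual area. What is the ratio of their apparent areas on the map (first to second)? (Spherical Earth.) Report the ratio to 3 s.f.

On Mercator, area is exaggerated by sec²φ = 1/cos²φ.
At 58.9°: sec²(58.9°) = 1/0.5165² = 3.748.
At 16.4°: sec²(16.4°) = 1/0.9593² = 1.087.
Ratio = 3.748/1.087 = cos²(16.4°)/cos²(58.9°) ≈ 3.45.

3.45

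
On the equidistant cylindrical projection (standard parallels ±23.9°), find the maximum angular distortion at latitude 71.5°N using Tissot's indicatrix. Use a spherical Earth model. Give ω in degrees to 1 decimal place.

With standard parallel φ₀ = 23.9°, the equirectangular projection gives x = Rλ cos φ₀, y = Rφ, so h = 1 and k = cos 23.9° / cos φ.
At 71.5°: h = 1.000, k = 2.881; principal scales a = 2.881, b = 1.000.
sin(ω/2) = (a − b)/(a + b) = 1.881/3.881 = 0.4847, so ω = 2 arcsin(0.4847) ≈ 58.0°.

58.0°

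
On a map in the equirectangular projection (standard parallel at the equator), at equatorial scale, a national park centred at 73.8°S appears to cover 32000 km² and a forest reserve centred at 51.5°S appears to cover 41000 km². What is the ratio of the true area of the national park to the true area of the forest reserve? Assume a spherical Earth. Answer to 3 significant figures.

Plate carrée has h = 1 and k = sec φ, giving areal scale sec φ; true area = (apparent area) · cos φ.
True area of national park: 32000 × cos(73.8°) = 32000 × 0.2790 = 8928 km².
True area of forest reserve: 41000 × cos(51.5°) = 41000 × 0.6225 = 25520 km².
Ratio = 8928 / 25520 ≈ 0.350.

0.350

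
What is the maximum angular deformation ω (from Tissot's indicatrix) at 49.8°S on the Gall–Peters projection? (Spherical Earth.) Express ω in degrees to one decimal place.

10.4°

The Gall–Peters projection is cylindrical equal-area with φ₀ = 45°. For cylindrical equal-area with standard parallel φ₀, h = cos φ / cos φ₀ and k = cos φ₀ / cos φ, so h·k = 1.
At 49.8°: h = 0.9128, k = 1.096; principal scales a = 1.096, b = 0.9128.
sin(ω/2) = (a − b)/(a + b) = 0.1827/2.008 = 0.09097, so ω = 2 arcsin(0.09097) ≈ 10.4°.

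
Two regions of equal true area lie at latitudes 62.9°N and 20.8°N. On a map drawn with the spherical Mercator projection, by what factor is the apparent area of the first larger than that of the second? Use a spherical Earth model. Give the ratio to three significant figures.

4.21

Mercator is conformal with k = sec φ, so areal scale = k² = sec²φ.
At 62.9°: sec²(62.9°) = 1/0.4555² = 4.819.
At 20.8°: sec²(20.8°) = 1/0.9348² = 1.144.
Ratio = 4.819/1.144 = cos²(20.8°)/cos²(62.9°) ≈ 4.21.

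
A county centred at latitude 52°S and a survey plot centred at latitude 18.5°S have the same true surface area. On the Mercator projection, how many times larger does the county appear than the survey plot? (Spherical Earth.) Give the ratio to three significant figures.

2.37

Mercator is conformal with k = sec φ, so areal scale = k² = sec²φ.
At 52°: sec²(52°) = 1/0.6157² = 2.638.
At 18.5°: sec²(18.5°) = 1/0.9483² = 1.112.
Ratio = 2.638/1.112 = cos²(18.5°)/cos²(52°) ≈ 2.37.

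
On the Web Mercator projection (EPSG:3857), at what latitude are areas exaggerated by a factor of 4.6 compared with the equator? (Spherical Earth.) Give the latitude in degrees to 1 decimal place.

Mercator areal scale is sec²φ.
sec²φ = 4.6  ⇒  cos²φ = 0.2174  ⇒  cos φ = 0.4663.
φ = arccos(0.4663) ≈ 62.2°.

62.2°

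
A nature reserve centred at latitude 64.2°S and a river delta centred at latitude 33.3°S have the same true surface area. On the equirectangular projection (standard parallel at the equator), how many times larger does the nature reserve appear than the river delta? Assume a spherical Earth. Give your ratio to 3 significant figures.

In the plate carrée (x = Rλ, y = Rφ), meridians are true-scale (h = 1) and parallels are stretched by k = sec φ.
Areal scale at 64.2°: h·k = 1.000 × 2.298 = 2.298.
Areal scale at 33.3°: h·k = 1.000 × 1.196 = 1.196.
Ratio = 2.298/1.196 ≈ 1.92.

1.92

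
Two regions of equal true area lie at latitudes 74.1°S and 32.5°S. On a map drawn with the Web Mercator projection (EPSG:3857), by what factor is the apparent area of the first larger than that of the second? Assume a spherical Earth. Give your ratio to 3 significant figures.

9.48

Mercator is conformal with k = sec φ, so areal scale = k² = sec²φ.
At 74.1°: sec²(74.1°) = 1/0.2740² = 13.32.
At 32.5°: sec²(32.5°) = 1/0.8434² = 1.406.
Ratio = 13.32/1.406 = cos²(32.5°)/cos²(74.1°) ≈ 9.48.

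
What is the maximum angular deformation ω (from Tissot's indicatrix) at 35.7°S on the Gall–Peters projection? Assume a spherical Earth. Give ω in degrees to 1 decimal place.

15.8°

Gall–Peters is a cylindrical equal-area projection with standard parallels at ±45°. A cylindrical equal-area projection with standard parallel φ₀ has meridian scale h = cos φ / cos φ₀ and parallel scale k = cos φ₀ / cos φ (so areas are preserved, h·k = 1).
At 35.7°: h = 1.148, k = 0.8707; principal scales a = 1.148, b = 0.8707.
sin(ω/2) = (a − b)/(a + b) = 0.2777/2.019 = 0.1375, so ω = 2 arcsin(0.1375) ≈ 15.8°.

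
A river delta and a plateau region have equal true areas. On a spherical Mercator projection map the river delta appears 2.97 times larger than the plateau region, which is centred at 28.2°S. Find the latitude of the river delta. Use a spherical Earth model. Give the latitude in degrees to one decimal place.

On Mercator, (apparent₁)/(apparent₂) = sec²φ₁ / sec²φ₂ when true areas are equal.
cos²φ₂ / cos²φ₁ = 2.97  ⇒  cos φ₁ = cos 28.2° / √2.97 = 0.8813/1.723 = 0.5114.
φ₁ = arccos(0.5114) ≈ 59.2°.

59.2°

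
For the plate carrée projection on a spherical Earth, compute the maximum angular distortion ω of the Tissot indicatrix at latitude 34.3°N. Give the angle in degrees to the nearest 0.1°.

10.9°

Plate carrée maps x = Rλ, y = Rφ. The meridian scale is h = 1 and the parallel scale is k = 1/cos φ = sec φ.
At 34.3°: h = 1.000, k = 1.211; principal scales a = 1.211, b = 1.000.
sin(ω/2) = (a − b)/(a + b) = 0.2105/2.211 = 0.09523, so ω = 2 arcsin(0.09523) ≈ 10.9°.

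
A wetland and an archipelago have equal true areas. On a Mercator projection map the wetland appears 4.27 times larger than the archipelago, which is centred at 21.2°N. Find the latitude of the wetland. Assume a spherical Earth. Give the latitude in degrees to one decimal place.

For equal true areas on Mercator, apparent areas scale as sec²φ, so the ratio is cos²φ₂ / cos²φ₁.
cos²φ₂ / cos²φ₁ = 4.27  ⇒  cos φ₁ = cos 21.2° / √4.27 = 0.9323/2.066 = 0.4512.
φ₁ = arccos(0.4512) ≈ 63.2°.

63.2°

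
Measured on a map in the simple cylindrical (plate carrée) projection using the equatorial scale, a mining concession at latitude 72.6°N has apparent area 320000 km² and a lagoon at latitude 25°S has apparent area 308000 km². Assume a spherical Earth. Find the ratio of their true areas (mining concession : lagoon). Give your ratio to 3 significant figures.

0.343

Plate carrée has h = 1 and k = sec φ, giving areal scale sec φ; true area = (apparent area) · cos φ.
True area of mining concession: 320000 × cos(72.6°) = 320000 × 0.2990 = 95690 km².
True area of lagoon: 308000 × cos(25°) = 308000 × 0.9063 = 279100 km².
Ratio = 95690 / 279100 ≈ 0.343.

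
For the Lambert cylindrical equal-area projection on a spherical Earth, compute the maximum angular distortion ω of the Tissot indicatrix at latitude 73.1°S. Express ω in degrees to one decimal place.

115.2°

The Lambert cylindrical equal-area projection is the cylindrical equal-area projection with its standard parallel at the equator (φ₀ = 0). A cylindrical equal-area projection with standard parallel φ₀ has meridian scale h = cos φ / cos φ₀ and parallel scale k = cos φ₀ / cos φ (so areas are preserved, h·k = 1).
At 73.1°: h = 0.2907, k = 3.440; principal scales a = 3.440, b = 0.2907.
sin(ω/2) = (a − b)/(a + b) = 3.149/3.731 = 0.8442, so ω = 2 arcsin(0.8442) ≈ 115.2°.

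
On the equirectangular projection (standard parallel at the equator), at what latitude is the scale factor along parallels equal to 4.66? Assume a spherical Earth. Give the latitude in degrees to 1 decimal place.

77.6°

Plate carrée: h = 1, k = sec φ along parallels.
sec φ = 4.66  ⇒  cos φ = 0.2146  ⇒  φ ≈ 77.6°.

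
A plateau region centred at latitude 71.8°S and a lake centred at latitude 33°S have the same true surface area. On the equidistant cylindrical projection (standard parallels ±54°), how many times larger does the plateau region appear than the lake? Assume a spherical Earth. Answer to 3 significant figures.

In the equirectangular projection with standard parallel φ₀ = 54° (x = Rλ cos φ₀, y = Rφ), meridians are true-scale (h = 1) and the parallel scale is k = cos φ₀ / cos φ.
Areal scale at 71.8°: h·k = 1.000 × 1.882 = 1.882.
Areal scale at 33°: h·k = 1.000 × 0.7009 = 0.7009.
Ratio = 1.882/0.7009 ≈ 2.69.

2.69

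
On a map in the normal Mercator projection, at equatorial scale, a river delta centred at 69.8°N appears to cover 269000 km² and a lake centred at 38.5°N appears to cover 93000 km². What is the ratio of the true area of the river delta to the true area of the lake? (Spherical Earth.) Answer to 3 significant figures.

0.563

Mercator's areal exaggeration is sec²φ; hence true area = (apparent area) · cos²φ.
True area of river delta: 269000 × cos²(69.8°) = 269000 × 0.1192 = 32070 km².
True area of lake: 93000 × cos²(38.5°) = 93000 × 0.6125 = 56960 km².
Ratio = 32070 / 56960 ≈ 0.563.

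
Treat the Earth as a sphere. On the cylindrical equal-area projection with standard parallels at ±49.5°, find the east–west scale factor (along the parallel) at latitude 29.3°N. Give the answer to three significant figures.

Cylindrical equal-area (φ₀ = 49.5°): h = cos φ / cos 49.5° along meridians, k = cos 49.5° / cos φ along parallels; h·k = 1.
k = cos 49.5° / cos 29.3° = 0.6494/0.8721 = 0.7447.

0.745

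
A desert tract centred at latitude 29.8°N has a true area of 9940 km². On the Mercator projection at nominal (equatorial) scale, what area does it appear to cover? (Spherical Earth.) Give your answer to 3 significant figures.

For Mercator, h = k = sec φ (a conformal cylindrical projection has a single point scale, 1/cos φ).
Areal scale = k² = sec²φ = 1/cos²(29.8°) = 1/0.8678² = 1.328.
Apparent area = 9940 × 1.328 ≈ 13200 km².

13200 km²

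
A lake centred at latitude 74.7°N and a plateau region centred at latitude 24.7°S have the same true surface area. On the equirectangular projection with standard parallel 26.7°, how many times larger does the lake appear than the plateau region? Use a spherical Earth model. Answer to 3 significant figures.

With standard parallel φ₀ = 26.7°, the equirectangular projection gives x = Rλ cos φ₀, y = Rφ, so h = 1 and k = cos 26.7° / cos φ.
Areal scale at 74.7°: h·k = 1.000 × 3.386 = 3.386.
Areal scale at 24.7°: h·k = 1.000 × 0.9833 = 0.9833.
Ratio = 3.386/0.9833 ≈ 3.44.

3.44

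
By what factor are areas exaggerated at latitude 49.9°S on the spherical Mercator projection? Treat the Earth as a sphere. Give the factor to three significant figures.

2.41

Mercator is conformal, so the point scale is isotropic: h = k = sec φ = 1/cos φ.
Areal scale = k² = sec²φ = 1/cos²(49.9°) = 1/0.6441² = 2.410.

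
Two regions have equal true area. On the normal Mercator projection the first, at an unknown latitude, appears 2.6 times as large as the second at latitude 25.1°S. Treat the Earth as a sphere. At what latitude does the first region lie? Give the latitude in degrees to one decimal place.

55.8°

For equal true areas on Mercator, apparent areas scale as sec²φ, so the ratio is cos²φ₂ / cos²φ₁.
cos²φ₂ / cos²φ₁ = 2.6  ⇒  cos φ₁ = cos 25.1° / √2.6 = 0.9056/1.612 = 0.5616.
φ₁ = arccos(0.5616) ≈ 55.8°.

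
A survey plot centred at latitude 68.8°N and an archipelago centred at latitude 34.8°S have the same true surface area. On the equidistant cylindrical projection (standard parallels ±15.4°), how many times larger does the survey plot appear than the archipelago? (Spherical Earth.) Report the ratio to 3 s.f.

2.27

With standard parallel φ₀ = 15.4°, the equirectangular projection gives x = Rλ cos φ₀, y = Rφ, so h = 1 and k = cos 15.4° / cos φ.
Areal scale at 68.8°: h·k = 1.000 × 2.666 = 2.666.
Areal scale at 34.8°: h·k = 1.000 × 1.174 = 1.174.
Ratio = 2.666/1.174 ≈ 2.27.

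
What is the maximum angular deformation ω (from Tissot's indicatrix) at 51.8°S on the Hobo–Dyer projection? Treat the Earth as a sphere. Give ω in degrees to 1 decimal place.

28.3°

Hobo–Dyer is a cylindrical equal-area projection with standard parallels at ±37.5°. For cylindrical equal-area with standard parallel φ₀, h = cos φ / cos φ₀ and k = cos φ₀ / cos φ, so h·k = 1.
At 51.8°: h = 0.7795, k = 1.283; principal scales a = 1.283, b = 0.7795.
sin(ω/2) = (a − b)/(a + b) = 0.5034/2.062 = 0.2441, so ω = 2 arcsin(0.2441) ≈ 28.3°.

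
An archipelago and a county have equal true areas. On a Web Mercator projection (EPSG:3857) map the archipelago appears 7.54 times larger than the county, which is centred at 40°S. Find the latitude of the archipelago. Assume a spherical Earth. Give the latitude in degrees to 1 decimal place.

For equal true areas on Mercator, apparent areas scale as sec²φ, so the ratio is cos²φ₂ / cos²φ₁.
cos²φ₂ / cos²φ₁ = 7.54  ⇒  cos φ₁ = cos 40° / √7.54 = 0.7660/2.746 = 0.2790.
φ₁ = arccos(0.2790) ≈ 73.8°.

73.8°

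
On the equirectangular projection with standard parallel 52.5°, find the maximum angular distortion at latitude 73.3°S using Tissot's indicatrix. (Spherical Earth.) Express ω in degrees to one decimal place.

In the equirectangular projection with standard parallel φ₀ = 52.5° (x = Rλ cos φ₀, y = Rφ), meridians are true-scale (h = 1) and the parallel scale is k = cos φ₀ / cos φ.
At 73.3°: h = 1.000, k = 2.118; principal scales a = 2.118, b = 1.000.
sin(ω/2) = (a − b)/(a + b) = 1.118/3.118 = 0.3587, so ω = 2 arcsin(0.3587) ≈ 42.0°.

42.0°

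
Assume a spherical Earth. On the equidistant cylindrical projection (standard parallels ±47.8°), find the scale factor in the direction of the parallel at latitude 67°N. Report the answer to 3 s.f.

1.72

With standard parallel φ₀ = 47.8°, the equirectangular projection gives x = Rλ cos φ₀, y = Rφ, so h = 1 and k = cos 47.8° / cos φ.
k = cos 47.8° / cos 67° = 0.6717/0.3907 = 1.719.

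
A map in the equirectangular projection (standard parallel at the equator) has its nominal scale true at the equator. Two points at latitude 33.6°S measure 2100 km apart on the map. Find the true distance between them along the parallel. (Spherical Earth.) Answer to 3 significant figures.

1750 km

Plate carrée maps x = Rλ, y = Rφ. The meridian scale is h = 1 and the parallel scale is k = 1/cos φ = sec φ.
Along the parallel at 33.6°, map distances are exaggerated by k = sec 33.6° = 1.201.
True distance = 2100 / 1.201 = 2100 × cos 33.6° ≈ 1750 km.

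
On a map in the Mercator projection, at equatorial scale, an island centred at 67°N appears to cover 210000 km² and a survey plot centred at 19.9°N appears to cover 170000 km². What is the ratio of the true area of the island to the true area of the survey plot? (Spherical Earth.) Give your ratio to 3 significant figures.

0.213

Since Mercator area scale is 1/cos²φ, the true area equals the apparent area multiplied by cos²φ.
True area of island: 210000 × cos²(67°) = 210000 × 0.1527 = 32060 km².
True area of survey plot: 170000 × cos²(19.9°) = 170000 × 0.8841 = 150300 km².
Ratio = 32060 / 150300 ≈ 0.213.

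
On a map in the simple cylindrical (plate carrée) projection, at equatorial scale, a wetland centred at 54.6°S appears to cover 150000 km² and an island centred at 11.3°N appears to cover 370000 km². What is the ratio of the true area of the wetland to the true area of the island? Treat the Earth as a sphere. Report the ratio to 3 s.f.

0.239

Plate carrée has h = 1 and k = sec φ, giving areal scale sec φ; true area = (apparent area) · cos φ.
True area of wetland: 150000 × cos(54.6°) = 150000 × 0.5793 = 86890 km².
True area of island: 370000 × cos(11.3°) = 370000 × 0.9806 = 362800 km².
Ratio = 86890 / 362800 ≈ 0.239.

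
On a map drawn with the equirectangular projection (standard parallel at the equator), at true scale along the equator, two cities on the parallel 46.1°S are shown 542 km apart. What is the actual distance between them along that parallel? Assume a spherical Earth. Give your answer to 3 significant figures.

376 km

In the plate carrée (x = Rλ, y = Rφ), meridians are true-scale (h = 1) and parallels are stretched by k = sec φ.
Along the parallel at 46.1°, map distances are exaggerated by k = sec 46.1° = 1.442.
True distance = 542 / 1.442 = 542 × cos 46.1° ≈ 376 km.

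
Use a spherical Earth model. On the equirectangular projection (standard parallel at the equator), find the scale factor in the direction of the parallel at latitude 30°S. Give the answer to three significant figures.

1.15

In the plate carrée (x = Rλ, y = Rφ), meridians are true-scale (h = 1) and parallels are stretched by k = sec φ.
k = 1/cos 30° = 1/0.8660 = 1.155.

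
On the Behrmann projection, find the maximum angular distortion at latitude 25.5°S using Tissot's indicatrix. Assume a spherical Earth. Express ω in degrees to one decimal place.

4.7°

Behrmann is a cylindrical equal-area projection with standard parallels at ±30°. Cylindrical equal-area (φ₀ = 30°): h = cos φ / cos 30° along meridians, k = cos 30° / cos φ along parallels; h·k = 1.
At 25.5°: h = 1.042, k = 0.9595; principal scales a = 1.042, b = 0.9595.
sin(ω/2) = (a − b)/(a + b) = 0.08272/2.002 = 0.04133, so ω = 2 arcsin(0.04133) ≈ 4.7°.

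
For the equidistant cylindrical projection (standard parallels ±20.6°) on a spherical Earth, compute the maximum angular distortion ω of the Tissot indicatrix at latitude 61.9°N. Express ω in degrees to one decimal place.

38.6°

The equidistant cylindrical projection with φ₀ = 20.6° has h = 1 (meridians true) and k = cos φ₀ / cos φ along parallels.
At 61.9°: h = 1.000, k = 1.987; principal scales a = 1.987, b = 1.000.
sin(ω/2) = (a − b)/(a + b) = 0.9873/2.987 = 0.3305, so ω = 2 arcsin(0.3305) ≈ 38.6°.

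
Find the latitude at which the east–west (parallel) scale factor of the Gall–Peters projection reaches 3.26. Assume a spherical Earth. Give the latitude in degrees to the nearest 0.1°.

Gall–Peters is a cylindrical equal-area projection with standard parallels at ±45°. For cylindrical equal-area with standard parallel φ₀, h = cos φ / cos φ₀ and k = cos φ₀ / cos φ, so h·k = 1.
k = cos φ₀ / cos φ = 3.26  ⇒  cos φ = cos 45° / 3.26 = 0.2169.
φ = arccos(0.2169) ≈ 77.5°.

77.5°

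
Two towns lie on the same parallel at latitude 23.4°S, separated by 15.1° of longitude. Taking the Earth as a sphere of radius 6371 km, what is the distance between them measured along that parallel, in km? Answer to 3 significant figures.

1540 km

Arc length along a parallel = R cos φ · Δλ (with Δλ in radians).
= 6371 × cos 23.4° × (15.1° × π/180) = 6371 × 0.9178 × 0.2635 ≈ 1540 km.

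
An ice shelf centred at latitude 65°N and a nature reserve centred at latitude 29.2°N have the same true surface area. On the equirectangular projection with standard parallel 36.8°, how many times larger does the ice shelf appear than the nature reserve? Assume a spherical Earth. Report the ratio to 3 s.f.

The equidistant cylindrical projection with φ₀ = 36.8° has h = 1 (meridians true) and k = cos φ₀ / cos φ along parallels.
Areal scale at 65°: h·k = 1.000 × 1.895 = 1.895.
Areal scale at 29.2°: h·k = 1.000 × 0.9173 = 0.9173.
Ratio = 1.895/0.9173 ≈ 2.07.

2.07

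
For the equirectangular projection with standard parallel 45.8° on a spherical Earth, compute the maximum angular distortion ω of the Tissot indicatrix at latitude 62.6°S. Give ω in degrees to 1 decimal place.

The equidistant cylindrical projection with φ₀ = 45.8° has h = 1 (meridians true) and k = cos φ₀ / cos φ along parallels.
At 62.6°: h = 1.000, k = 1.515; principal scales a = 1.515, b = 1.000.
sin(ω/2) = (a − b)/(a + b) = 0.5149/2.515 = 0.2047, so ω = 2 arcsin(0.2047) ≈ 23.6°.

23.6°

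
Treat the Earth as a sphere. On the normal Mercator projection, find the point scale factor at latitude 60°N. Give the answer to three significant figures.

Mercator is conformal, so the point scale is isotropic: h = k = sec φ = 1/cos φ.
k = 1/cos 60° = 1/0.5000 = 2.000.

2.00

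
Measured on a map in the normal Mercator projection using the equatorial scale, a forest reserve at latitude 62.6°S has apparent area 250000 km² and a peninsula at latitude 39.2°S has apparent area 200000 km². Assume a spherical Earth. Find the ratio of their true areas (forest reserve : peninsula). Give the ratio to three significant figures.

Mercator's areal exaggeration is sec²φ; hence true area = (apparent area) · cos²φ.
True area of forest reserve: 250000 × cos²(62.6°) = 250000 × 0.2118 = 52950 km².
True area of peninsula: 200000 × cos²(39.2°) = 200000 × 0.6005 = 120100 km².
Ratio = 52950 / 120100 ≈ 0.441.

0.441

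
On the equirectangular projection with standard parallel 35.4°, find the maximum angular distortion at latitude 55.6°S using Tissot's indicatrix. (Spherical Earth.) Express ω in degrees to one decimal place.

20.9°

In the equirectangular projection with standard parallel φ₀ = 35.4° (x = Rλ cos φ₀, y = Rφ), meridians are true-scale (h = 1) and the parallel scale is k = cos φ₀ / cos φ.
At 55.6°: h = 1.000, k = 1.443; principal scales a = 1.443, b = 1.000.
sin(ω/2) = (a − b)/(a + b) = 0.4428/2.443 = 0.1813, so ω = 2 arcsin(0.1813) ≈ 20.9°.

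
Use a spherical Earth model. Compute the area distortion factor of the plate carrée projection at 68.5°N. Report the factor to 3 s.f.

2.73

In the plate carrée (x = Rλ, y = Rφ), meridians are true-scale (h = 1) and parallels are stretched by k = sec φ.
Areal scale = h·k = 1 × sec φ; at 68.5°, h = 1.000, k = 2.729, so h·k = 2.729.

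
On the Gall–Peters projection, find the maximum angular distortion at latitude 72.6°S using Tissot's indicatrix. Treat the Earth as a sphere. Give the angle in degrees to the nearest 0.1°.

88.3°

Gall–Peters is a cylindrical equal-area projection with standard parallels at ±45°. Cylindrical equal-area (φ₀ = 45°): h = cos φ / cos 45° along meridians, k = cos 45° / cos φ along parallels; h·k = 1.
At 72.6°: h = 0.4229, k = 2.365; principal scales a = 2.365, b = 0.4229.
sin(ω/2) = (a − b)/(a + b) = 1.942/2.787 = 0.6966, so ω = 2 arcsin(0.6966) ≈ 88.3°.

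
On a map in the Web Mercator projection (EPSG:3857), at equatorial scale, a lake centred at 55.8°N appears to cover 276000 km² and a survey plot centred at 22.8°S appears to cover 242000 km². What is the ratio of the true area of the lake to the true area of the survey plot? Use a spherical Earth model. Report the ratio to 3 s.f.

0.424

Since Mercator area scale is 1/cos²φ, the true area equals the apparent area multiplied by cos²φ.
True area of lake: 276000 × cos²(55.8°) = 276000 × 0.3159 = 87200 km².
True area of survey plot: 242000 × cos²(22.8°) = 242000 × 0.8498 = 205700 km².
Ratio = 87200 / 205700 ≈ 0.424.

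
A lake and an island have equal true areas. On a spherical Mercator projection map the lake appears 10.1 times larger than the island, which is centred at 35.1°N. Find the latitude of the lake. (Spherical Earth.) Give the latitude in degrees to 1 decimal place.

75.1°

For equal true areas on Mercator, apparent areas scale as sec²φ, so the ratio is cos²φ₂ / cos²φ₁.
cos²φ₂ / cos²φ₁ = 10.1  ⇒  cos φ₁ = cos 35.1° / √10.1 = 0.8181/3.178 = 0.2574.
φ₁ = arccos(0.2574) ≈ 75.1°.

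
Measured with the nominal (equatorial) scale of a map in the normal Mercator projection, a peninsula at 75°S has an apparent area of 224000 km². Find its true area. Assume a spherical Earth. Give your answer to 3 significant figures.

15000 km²

Mercator is conformal, so the point scale is isotropic: h = k = sec φ = 1/cos φ.
Areal scale = k² = sec²φ = 1/cos²(75°) = 1/0.2588² = 14.93.
True area = apparent / (areal scale) = 224000 / 14.93 ≈ 15000 km².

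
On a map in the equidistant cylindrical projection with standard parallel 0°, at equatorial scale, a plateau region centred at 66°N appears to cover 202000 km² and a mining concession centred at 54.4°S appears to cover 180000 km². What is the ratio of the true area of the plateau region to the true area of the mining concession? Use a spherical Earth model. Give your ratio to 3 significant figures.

On the plate carrée, areal scale = h·k = 1 × sec φ, so true area = apparent × cos φ.
True area of plateau region: 202000 × cos(66°) = 202000 × 0.4067 = 82160 km².
True area of mining concession: 180000 × cos(54.4°) = 180000 × 0.5821 = 104800 km².
Ratio = 82160 / 104800 ≈ 0.784.

0.784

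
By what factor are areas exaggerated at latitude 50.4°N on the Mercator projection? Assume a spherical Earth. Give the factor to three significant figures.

For Mercator, h = k = sec φ (a conformal cylindrical projection has a single point scale, 1/cos φ).
Areal scale = k² = sec²φ = 1/cos²(50.4°) = 1/0.6374² = 2.461.

2.46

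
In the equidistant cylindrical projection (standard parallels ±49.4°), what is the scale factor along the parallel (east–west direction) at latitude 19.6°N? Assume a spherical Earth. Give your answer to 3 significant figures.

0.691

With standard parallel φ₀ = 49.4°, the equirectangular projection gives x = Rλ cos φ₀, y = Rφ, so h = 1 and k = cos 49.4° / cos φ.
k = cos 49.4° / cos 19.6° = 0.6508/0.9421 = 0.6908.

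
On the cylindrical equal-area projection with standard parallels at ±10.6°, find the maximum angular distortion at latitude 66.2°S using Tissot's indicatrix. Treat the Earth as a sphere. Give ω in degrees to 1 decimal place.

For cylindrical equal-area with standard parallel φ₀, h = cos φ / cos φ₀ and k = cos φ₀ / cos φ, so h·k = 1.
At 66.2°: h = 0.4106, k = 2.436; principal scales a = 2.436, b = 0.4106.
sin(ω/2) = (a − b)/(a + b) = 2.025/2.846 = 0.7115, so ω = 2 arcsin(0.7115) ≈ 90.7°.

90.7°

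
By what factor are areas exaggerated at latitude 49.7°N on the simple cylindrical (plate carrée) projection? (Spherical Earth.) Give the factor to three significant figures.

For the equirectangular projection with φ₀ = 0 (plate carrée), h = 1 along meridians and k = sec φ along parallels.
Areal scale = h·k = 1 × sec φ; at 49.7°, h = 1.000, k = 1.546, so h·k = 1.546.

1.55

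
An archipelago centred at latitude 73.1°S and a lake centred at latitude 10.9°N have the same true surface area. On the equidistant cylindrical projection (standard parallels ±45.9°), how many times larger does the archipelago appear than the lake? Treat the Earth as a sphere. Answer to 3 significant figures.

3.38

The equidistant cylindrical projection with φ₀ = 45.9° has h = 1 (meridians true) and k = cos φ₀ / cos φ along parallels.
Areal scale at 73.1°: h·k = 1.000 × 2.394 = 2.394.
Areal scale at 10.9°: h·k = 1.000 × 0.7087 = 0.7087.
Ratio = 2.394/0.7087 ≈ 3.38.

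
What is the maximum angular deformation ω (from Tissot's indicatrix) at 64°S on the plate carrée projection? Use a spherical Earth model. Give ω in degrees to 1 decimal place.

46.0°

In the plate carrée (x = Rλ, y = Rφ), meridians are true-scale (h = 1) and parallels are stretched by k = sec φ.
At 64°: h = 1.000, k = 2.281; principal scales a = 2.281, b = 1.000.
sin(ω/2) = (a − b)/(a + b) = 1.281/3.281 = 0.3905, so ω = 2 arcsin(0.3905) ≈ 46.0°.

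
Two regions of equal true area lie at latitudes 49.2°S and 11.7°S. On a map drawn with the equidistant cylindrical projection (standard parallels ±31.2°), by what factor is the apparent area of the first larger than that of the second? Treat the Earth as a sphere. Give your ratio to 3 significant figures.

1.50

The equidistant cylindrical projection with φ₀ = 31.2° has h = 1 (meridians true) and k = cos φ₀ / cos φ along parallels.
Areal scale at 49.2°: h·k = 1.000 × 1.309 = 1.309.
Areal scale at 11.7°: h·k = 1.000 × 0.8735 = 0.8735.
Ratio = 1.309/0.8735 ≈ 1.50.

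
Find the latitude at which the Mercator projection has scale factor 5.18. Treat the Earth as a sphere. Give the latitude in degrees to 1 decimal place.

78.9°

Mercator scale is k = sec φ = 1/cos φ.
1/cos φ = 5.18  ⇒  cos φ = 0.1931  ⇒  φ = arccos(0.1931) ≈ 78.9°.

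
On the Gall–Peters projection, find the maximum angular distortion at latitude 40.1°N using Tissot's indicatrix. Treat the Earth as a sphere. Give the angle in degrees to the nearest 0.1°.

Gall–Peters is a cylindrical equal-area projection with standard parallels at ±45°. Cylindrical equal-area (φ₀ = 45°): h = cos φ / cos 45° along meridians, k = cos 45° / cos φ along parallels; h·k = 1.
At 40.1°: h = 1.082, k = 0.9244; principal scales a = 1.082, b = 0.9244.
sin(ω/2) = (a − b)/(a + b) = 0.1573/2.006 = 0.07843, so ω = 2 arcsin(0.07843) ≈ 9.0°.

9.0°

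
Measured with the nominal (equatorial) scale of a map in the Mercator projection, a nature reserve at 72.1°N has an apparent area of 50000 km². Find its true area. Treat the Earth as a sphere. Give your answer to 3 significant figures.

For Mercator, h = k = sec φ (a conformal cylindrical projection has a single point scale, 1/cos φ).
Areal scale = k² = sec²φ = 1/cos²(72.1°) = 1/0.3074² = 10.59.
True area = apparent / (areal scale) = 50000 / 10.59 ≈ 4720 km².

4720 km²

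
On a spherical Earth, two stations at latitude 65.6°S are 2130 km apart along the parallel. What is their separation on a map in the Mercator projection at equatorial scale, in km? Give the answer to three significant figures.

5160 km

The Mercator projection is conformal; its linear scale factor is the same in every direction and equals sec φ = 1/cos φ.
Along the parallel, k = sec 65.6° = 1/0.4131 = 2.421.
Map distance = 2130 × 2.421 ≈ 5160 km.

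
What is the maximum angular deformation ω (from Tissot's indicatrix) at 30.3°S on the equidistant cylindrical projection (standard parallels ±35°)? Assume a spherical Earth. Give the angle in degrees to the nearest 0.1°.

3.0°

With standard parallel φ₀ = 35°, the equirectangular projection gives x = Rλ cos φ₀, y = Rφ, so h = 1 and k = cos 35° / cos φ.
At 30.3°: h = 1.000, k = 0.9488; principal scales a = 1.000, b = 0.9488.
sin(ω/2) = (a − b)/(a + b) = 0.05124/1.949 = 0.02630, so ω = 2 arcsin(0.02630) ≈ 3.0°.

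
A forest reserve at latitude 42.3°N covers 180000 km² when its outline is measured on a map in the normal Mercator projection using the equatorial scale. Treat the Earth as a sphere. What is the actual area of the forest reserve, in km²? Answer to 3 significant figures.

For Mercator, h = k = sec φ (a conformal cylindrical projection has a single point scale, 1/cos φ).
Areal scale = k² = sec²φ = 1/cos²(42.3°) = 1/0.7396² = 1.828.
True area = apparent / (areal scale) = 180000 / 1.828 ≈ 98500 km².

98500 km²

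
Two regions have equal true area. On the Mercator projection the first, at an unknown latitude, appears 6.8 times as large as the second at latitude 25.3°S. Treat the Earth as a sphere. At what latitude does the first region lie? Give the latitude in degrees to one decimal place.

69.7°

On Mercator, (apparent₁)/(apparent₂) = sec²φ₁ / sec²φ₂ when true areas are equal.
cos²φ₂ / cos²φ₁ = 6.8  ⇒  cos φ₁ = cos 25.3° / √6.8 = 0.9041/2.608 = 0.3467.
φ₁ = arccos(0.3467) ≈ 69.7°.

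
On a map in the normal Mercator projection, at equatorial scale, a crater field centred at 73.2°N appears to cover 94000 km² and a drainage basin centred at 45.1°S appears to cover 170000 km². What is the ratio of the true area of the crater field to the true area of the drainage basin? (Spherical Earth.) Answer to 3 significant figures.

Since Mercator area scale is 1/cos²φ, the true area equals the apparent area multiplied by cos²φ.
True area of crater field: 94000 × cos²(73.2°) = 94000 × 0.08354 = 7853 km².
True area of drainage basin: 170000 × cos²(45.1°) = 170000 × 0.4983 = 84700 km².
Ratio = 7853 / 84700 ≈ 0.0927.

0.0927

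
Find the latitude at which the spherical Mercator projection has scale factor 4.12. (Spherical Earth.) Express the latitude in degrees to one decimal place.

Mercator scale is k = sec φ = 1/cos φ.
1/cos φ = 4.12  ⇒  cos φ = 0.2427  ⇒  φ = arccos(0.2427) ≈ 76.0°.

76.0°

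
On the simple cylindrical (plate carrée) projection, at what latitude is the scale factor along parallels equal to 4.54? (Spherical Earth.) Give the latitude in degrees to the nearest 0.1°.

77.3°

Plate carrée: h = 1, k = sec φ along parallels.
sec φ = 4.54  ⇒  cos φ = 0.2203  ⇒  φ ≈ 77.3°.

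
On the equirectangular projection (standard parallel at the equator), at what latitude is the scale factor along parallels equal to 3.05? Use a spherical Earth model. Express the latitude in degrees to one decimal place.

70.9°

Plate carrée: h = 1, k = sec φ along parallels.
sec φ = 3.05  ⇒  cos φ = 0.3279  ⇒  φ ≈ 70.9°.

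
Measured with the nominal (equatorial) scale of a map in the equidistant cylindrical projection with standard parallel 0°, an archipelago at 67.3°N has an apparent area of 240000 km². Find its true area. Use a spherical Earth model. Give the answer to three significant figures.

In the plate carrée (x = Rλ, y = Rφ), meridians are true-scale (h = 1) and parallels are stretched by k = sec φ.
Areal scale = h·k = 1 × sec φ; at 67.3°, h = 1.000, k = 2.591, so h·k = 2.591.
True area = apparent / (areal scale) = 240000 / 2.591 ≈ 92600 km².

92600 km²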